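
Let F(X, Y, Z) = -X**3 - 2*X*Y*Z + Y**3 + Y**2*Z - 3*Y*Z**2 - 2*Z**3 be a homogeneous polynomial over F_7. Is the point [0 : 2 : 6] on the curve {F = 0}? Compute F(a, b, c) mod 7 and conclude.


F(0,2,6) ≡ 0 (mod 7); P is on the curve.

Evaluate F(0, 2, 6) term-by-term (mod 7).
  -X**3 ↦ -1·0·1·1 = 0
  -2*X*Y*Z ↦ -2·0·2·6 = 0
  Y**3 ↦ 1·1·8·1 = 8
  Y**2*Z ↦ 1·1·4·6 = 24
  -3*Y*Z**2 ↦ -3·1·2·36 = -216
  -2*Z**3 ↦ -2·1·1·216 = -432
Sum: F(0, 2, 6) = (0) + (0) + (8) + (24) + (-216) + (-432) = -616.
Reducing mod 7: -616 ≡ 0 (mod 7).
Since F(a, b, c) ≡ 0 (mod 7), P lies on the curve.


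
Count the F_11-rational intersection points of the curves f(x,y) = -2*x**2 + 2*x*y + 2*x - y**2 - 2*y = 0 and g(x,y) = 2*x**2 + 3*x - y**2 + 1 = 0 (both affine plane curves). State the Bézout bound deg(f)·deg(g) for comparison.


Common zeros: ∅; count = 0; Bézout bound = 4.

deg(f) = 2, deg(g) = 2, so Bézout bound = 4.
Scan x ∈ F_11. For each x, list the y ∈ F_11 with f(x, y) ≡ 0 and those with g(x, y) ≡ 0 (mod 11); the common zeros in that column are the intersection.
  x = 0: f ≡ 0 at y ∈ {0, 9}; g ≡ 0 at y ∈ {1, 10}; common: ∅.
  x = 1: f ≡ 0 at y ∈ {0}; g ≡ 0 at y ∈ ∅; common: ∅.
  x = 2: f ≡ 0 at y ∈ ∅; g ≡ 0 at y ∈ {2, 9}; common: ∅.
  x = 3: f ≡ 0 at y ∈ {7, 8}; g ≡ 0 at y ∈ ∅; common: ∅.
  x = 4: f ≡ 0 at y ∈ ∅; g ≡ 0 at y ∈ {1, 10}; common: ∅.
  x = 5: f ≡ 0 at y ∈ {1, 7}; g ≡ 0 at y ∈ {0}; common: ∅.
  x = 6: f ≡ 0 at y ∈ {2, 8}; g ≡ 0 at y ∈ {5, 6}; common: ∅.
  x = 7: f ≡ 0 at y ∈ ∅; g ≡ 0 at y ∈ ∅; common: ∅.
  x = 8: f ≡ 0 at y ∈ {1, 2}; g ≡ 0 at y ∈ ∅; common: ∅.
  x = 9: f ≡ 0 at y ∈ ∅; g ≡ 0 at y ∈ {5, 6}; common: ∅.
  x = 10: f ≡ 0 at y ∈ {9}; g ≡ 0 at y ∈ {0}; common: ∅.
Collecting: common zeros = ∅, so the count is 0.
Comparison with the Bézout bound: 0 ≤ 4 = deg(f)·deg(g), as expected for curves with no common component (the affine F_11-count falls short of the bound because intersections may lie at infinity, over extension fields, or carry multiplicity).


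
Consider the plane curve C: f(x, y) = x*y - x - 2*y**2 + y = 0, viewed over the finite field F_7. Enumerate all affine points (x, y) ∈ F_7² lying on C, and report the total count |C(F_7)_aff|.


Affine F_7-points: {(0, 0), (0, 4), (2, 6), (4, 3), (6, 2), (6, 5)}; count = 6.

For each of the 49 pairs (x, y) ∈ F_7², evaluate f(x, y) mod 7. Record the zeros.
  x = 0: [0↦0, 1↦6, 2↦1, 3↦6, 4↦0, 5↦4, 6↦4]  zeros at y ∈ {0, 4}
  x = 1: [0↦6, 1↦6, 2↦2, 3↦1, 4↦3, 5↦1, 6↦2]  zeros at y ∈ ∅
  x = 2: [0↦5, 1↦6, 2↦3, 3↦3, 4↦6, 5↦5, 6↦0]  zeros at y ∈ {6}
  x = 3: [0↦4, 1↦6, 2↦4, 3↦5, 4↦2, 5↦2, 6↦5]  zeros at y ∈ ∅
  x = 4: [0↦3, 1↦6, 2↦5, 3↦0, 4↦5, 5↦6, 6↦3]  zeros at y ∈ {3}
  x = 5: [0↦2, 1↦6, 2↦6, 3↦2, 4↦1, 5↦3, 6↦1]  zeros at y ∈ ∅
  x = 6: [0↦1, 1↦6, 2↦0, 3↦4, 4↦4, 5↦0, 6↦6]  zeros at y ∈ {2, 5}
Collecting zeros: affine points = {(0, 0), (0, 4), (2, 6), (4, 3), (6, 2), (6, 5)}.
Total count |C(F_7)_aff| = 6.


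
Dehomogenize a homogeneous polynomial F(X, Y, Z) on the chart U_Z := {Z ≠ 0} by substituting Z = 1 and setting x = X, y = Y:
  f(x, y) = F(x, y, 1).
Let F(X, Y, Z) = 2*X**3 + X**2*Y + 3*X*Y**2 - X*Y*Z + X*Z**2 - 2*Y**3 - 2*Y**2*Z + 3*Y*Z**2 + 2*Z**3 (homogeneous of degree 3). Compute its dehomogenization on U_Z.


f(x, y) = 2*x**3 + x**2*y + 3*x*y**2 - x*y + x - 2*y**3 - 2*y**2 + 3*y + 2

On U_Z we set Z = 1. Each monomial c·X^i·Y^j·Z^k in F becomes c·x^i·y^j·1^k = c·x^i·y^j.
Substituting Z = 1: F(X, Y, 1) = 2*x**3 + x**2*y + 3*x*y**2 - x*y + x - 2*y**3 - 2*y**2 + 3*y + 2.
Note: deg(f) ≤ deg(F) = 3; strict inequality happens when F is divisible by Z (lost terms).


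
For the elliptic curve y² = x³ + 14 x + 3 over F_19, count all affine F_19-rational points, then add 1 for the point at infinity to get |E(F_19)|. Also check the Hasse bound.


Affine points = {(2, 1), (2, 18), (4, 3), (4, 16), (7, 8), (7, 11), (8, 0), (11, 5), (11, 14), (13, 8), (13, 11), (14, 6), (14, 13), (15, 4), (15, 15), (17, 9), (17, 10), (18, 8), (18, 11)}; affine count = 19; |E(F_19)| = 20.

Discriminant check: Δ ∝ 4a³ + 27b² = 4·14³ + 27·3² = 4·2744 + 27·9 ≡ 9 (mod 19). Nonzero ⇒ E is nonsingular.
For each x ∈ F_19, compute rhs = x³ + 14·x + 3 mod 19, then count y ∈ F_19 with y² ≡ rhs.
  x = 0: rhs = 3, matching y values: none (0 points).
  x = 1: rhs = 18, matching y values: none (0 points).
  x = 2: rhs = 1, matching y values: 1, 18 (2 points).
  x = 3: rhs = 15, matching y values: none (0 points).
  x = 4: rhs = 9, matching y values: 3, 16 (2 points).
  x = 5: rhs = 8, matching y values: none (0 points).
  x = 6: rhs = 18, matching y values: none (0 points).
  x = 7: rhs = 7, matching y values: 8, 11 (2 points).
  x = 8: rhs = 0, matching y values: 0 (1 points).
  x = 9: rhs = 3, matching y values: none (0 points).
  x = 10: rhs = 3, matching y values: none (0 points).
  x = 11: rhs = 6, matching y values: 5, 14 (2 points).
  x = 12: rhs = 18, matching y values: none (0 points).
  x = 13: rhs = 7, matching y values: 8, 11 (2 points).
  x = 14: rhs = 17, matching y values: 6, 13 (2 points).
  x = 15: rhs = 16, matching y values: 4, 15 (2 points).
  x = 16: rhs = 10, matching y values: none (0 points).
  x = 17: rhs = 5, matching y values: 9, 10 (2 points).
  x = 18: rhs = 7, matching y values: 8, 11 (2 points).
Total affine count: 19.
Full point count |E(F_19)| = 19 + 1 = 20.
Hasse bound: |20 − (19+1)| = |0| = 0 ≤ 2√19 ≈ 8.7178 ✓.


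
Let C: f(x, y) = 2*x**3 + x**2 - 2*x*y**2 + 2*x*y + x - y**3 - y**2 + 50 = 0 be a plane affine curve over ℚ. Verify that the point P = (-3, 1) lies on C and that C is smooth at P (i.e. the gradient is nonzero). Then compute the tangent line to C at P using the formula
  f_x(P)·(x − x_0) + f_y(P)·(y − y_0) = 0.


Tangent line at P: 49*x + y + 146 = 0.

Step 1: f(-3, 1) = 0, so P lies on C.
Step 2: partial derivatives
  f_x(x, y) = 6*x**2 + 2*x - 2*y**2 + 2*y + 1, f_y(x, y) = -4*x*y + 2*x - 3*y**2 - 2*y.
  f_x(P) = 49, f_y(P) = 1 (gradient nonzero, so P is smooth).
Step 3: tangent line at P: 49·(x − -3) + 1·(y − 1) = 0.
Expanding: 49*x + y + 146 = 0.


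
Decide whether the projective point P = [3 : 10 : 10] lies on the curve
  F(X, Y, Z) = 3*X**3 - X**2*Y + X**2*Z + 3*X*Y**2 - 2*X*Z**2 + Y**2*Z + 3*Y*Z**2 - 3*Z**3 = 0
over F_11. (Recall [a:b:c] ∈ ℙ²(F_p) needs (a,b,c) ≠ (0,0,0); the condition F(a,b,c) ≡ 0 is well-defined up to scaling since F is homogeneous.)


F(3,10,10) ≡ 6 (mod 11); P is NOT on the curve.

Evaluate F(3, 10, 10) term-by-term (mod 11).
  3*X**3 ↦ 3·27·1·1 = 81
  -X**2*Y ↦ -1·9·10·1 = -90
  X**2*Z ↦ 1·9·1·10 = 90
  3*X*Y**2 ↦ 3·3·100·1 = 900
  -2*X*Z**2 ↦ -2·3·1·100 = -600
  Y**2*Z ↦ 1·1·100·10 = 1000
  3*Y*Z**2 ↦ 3·1·10·100 = 3000
  -3*Z**3 ↦ -3·1·1·1000 = -3000
Sum: F(3, 10, 10) = (81) + (-90) + (90) + (900) + (-600) + (1000) + (3000) + (-3000) = 1381.
Reducing mod 11: 1381 ≡ 6 (mod 11).
Since F(a, b, c) ≡ 6 ≠ 0 (mod 11), P does NOT lie on the curve.


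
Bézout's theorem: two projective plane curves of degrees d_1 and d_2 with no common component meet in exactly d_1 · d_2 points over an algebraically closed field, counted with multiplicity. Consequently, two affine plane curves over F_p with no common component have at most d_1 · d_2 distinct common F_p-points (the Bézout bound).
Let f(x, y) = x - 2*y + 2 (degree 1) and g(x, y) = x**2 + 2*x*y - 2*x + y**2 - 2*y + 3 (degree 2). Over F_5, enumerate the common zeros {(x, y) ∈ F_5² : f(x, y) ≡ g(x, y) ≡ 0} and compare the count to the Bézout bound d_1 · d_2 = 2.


Common zeros: ∅; count = 0; Bézout bound = 2.

deg(f) = 1, deg(g) = 2, so Bézout bound = 2.
Scan x ∈ F_5. For each x, list the y ∈ F_5 with f(x, y) ≡ 0 and those with g(x, y) ≡ 0 (mod 5); the common zeros in that column are the intersection.
  x = 0: f ≡ 0 at y ∈ {1}; g ≡ 0 at y ∈ ∅; common: ∅.
  x = 1: f ≡ 0 at y ∈ {4}; g ≡ 0 at y ∈ ∅; common: ∅.
  x = 2: f ≡ 0 at y ∈ {2}; g ≡ 0 at y ∈ ∅; common: ∅.
  x = 3: f ≡ 0 at y ∈ {0}; g ≡ 0 at y ∈ ∅; common: ∅.
  x = 4: f ≡ 0 at y ∈ {3}; g ≡ 0 at y ∈ ∅; common: ∅.
Collecting: common zeros = ∅, so the count is 0.
Comparison with the Bézout bound: 0 ≤ 2 = deg(f)·deg(g), as expected for curves with no common component (the affine F_5-count falls short of the bound because intersections may lie at infinity, over extension fields, or carry multiplicity).


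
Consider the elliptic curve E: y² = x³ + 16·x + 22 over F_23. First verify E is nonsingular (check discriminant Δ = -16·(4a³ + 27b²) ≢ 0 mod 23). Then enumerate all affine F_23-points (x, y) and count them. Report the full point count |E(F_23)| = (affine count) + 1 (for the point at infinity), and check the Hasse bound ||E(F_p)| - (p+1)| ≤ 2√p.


Affine points = {(1, 4), (1, 19), (2, 4), (2, 19), (4, 9), (4, 14), (6, 9), (6, 14), (8, 8), (8, 15), (10, 3), (10, 20), (13, 9), (13, 14), (14, 0), (15, 7), (15, 16), (16, 2), (16, 21), (17, 3), (17, 20), (18, 1), (18, 22), (19, 3), (19, 20), (20, 4), (20, 19)}; affine count = 27; |E(F_23)| = 28.

Discriminant check: Δ ∝ 4a³ + 27b² = 4·16³ + 27·22² = 4·4096 + 27·484 ≡ 12 (mod 23). Nonzero ⇒ E is nonsingular.
For each x ∈ F_23, compute rhs = x³ + 16·x + 22 mod 23, then count y ∈ F_23 with y² ≡ rhs.
  x = 0: rhs = 22, matching y values: none (0 points).
  x = 1: rhs = 16, matching y values: 4, 19 (2 points).
  x = 2: rhs = 16, matching y values: 4, 19 (2 points).
  x = 3: rhs = 5, matching y values: none (0 points).
  x = 4: rhs = 12, matching y values: 9, 14 (2 points).
  x = 5: rhs = 20, matching y values: none (0 points).
  x = 6: rhs = 12, matching y values: 9, 14 (2 points).
  x = 7: rhs = 17, matching y values: none (0 points).
  x = 8: rhs = 18, matching y values: 8, 15 (2 points).
  x = 9: rhs = 21, matching y values: none (0 points).
  x = 10: rhs = 9, matching y values: 3, 20 (2 points).
  x = 11: rhs = 11, matching y values: none (0 points).
  x = 12: rhs = 10, matching y values: none (0 points).
  x = 13: rhs = 12, matching y values: 9, 14 (2 points).
  x = 14: rhs = 0, matching y values: 0 (1 points).
  x = 15: rhs = 3, matching y values: 7, 16 (2 points).
  x = 16: rhs = 4, matching y values: 2, 21 (2 points).
  x = 17: rhs = 9, matching y values: 3, 20 (2 points).
  x = 18: rhs = 1, matching y values: 1, 22 (2 points).
  x = 19: rhs = 9, matching y values: 3, 20 (2 points).
  x = 20: rhs = 16, matching y values: 4, 19 (2 points).
  x = 21: rhs = 5, matching y values: none (0 points).
  x = 22: rhs = 5, matching y values: none (0 points).
Total affine count: 27.
Full point count |E(F_23)| = 27 + 1 = 28.
Hasse bound: |28 − (23+1)| = |4| = 4 ≤ 2√23 ≈ 9.5917 ✓.


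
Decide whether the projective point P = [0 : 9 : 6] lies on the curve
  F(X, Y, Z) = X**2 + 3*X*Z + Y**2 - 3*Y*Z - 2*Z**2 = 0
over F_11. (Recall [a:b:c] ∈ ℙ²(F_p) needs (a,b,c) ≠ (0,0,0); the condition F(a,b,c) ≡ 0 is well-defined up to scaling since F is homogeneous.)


F(0,9,6) ≡ 1 (mod 11); P is NOT on the curve.

Evaluate F(0, 9, 6) term-by-term (mod 11).
  X**2 ↦ 1·0·1·1 = 0
  3*X*Z ↦ 3·0·1·6 = 0
  Y**2 ↦ 1·1·81·1 = 81
  -3*Y*Z ↦ -3·1·9·6 = -162
  -2*Z**2 ↦ -2·1·1·36 = -72
Sum: F(0, 9, 6) = (0) + (0) + (81) + (-162) + (-72) = -153.
Reducing mod 11: -153 ≡ 1 (mod 11).
Since F(a, b, c) ≡ 1 ≠ 0 (mod 11), P does NOT lie on the curve.


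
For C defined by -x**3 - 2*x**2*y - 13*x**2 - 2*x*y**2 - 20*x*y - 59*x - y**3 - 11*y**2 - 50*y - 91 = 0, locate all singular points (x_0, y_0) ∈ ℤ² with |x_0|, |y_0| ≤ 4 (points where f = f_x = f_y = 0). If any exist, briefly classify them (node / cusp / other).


Singular points: {(-3, -2)}; classification: cusp.

Compute partial derivatives:
  f_x = -3*x**2 - 4*x*y - 26*x - 2*y**2 - 20*y - 59.
  f_y = -2*x**2 - 4*x*y - 20*x - 3*y**2 - 22*y - 50.
Scan x_0 ∈ {−4, ..., 4}. For each x_0, f_y(x_0, y) is a polynomial in y; find its integer roots y ∈ {−4, ..., 4}, then test f_x and f at those candidates.
  x = -4: f_y(-4, y) = -3*y**2 - 6*y - 2; no integer root y with |y| ≤ 4.
  x = -3: f_y(-3, y) = -3*y**2 - 10*y - 8; vanishes at y ∈ {-2}. (-3, -2): f_x = 0, f = 0 — SINGULAR.
  x = -2: f_y(-2, y) = -3*y**2 - 14*y - 18; no integer root y with |y| ≤ 4.
  x = -1: f_y(-1, y) = -3*y**2 - 18*y - 32; no integer root y with |y| ≤ 4.
  x = 0: f_y(0, y) = -3*y**2 - 22*y - 50; no integer root y with |y| ≤ 4.
  x = 1: f_y(1, y) = -3*y**2 - 26*y - 72; no integer root y with |y| ≤ 4.
  x = 2: f_y(2, y) = -3*y**2 - 30*y - 98; no integer root y with |y| ≤ 4.
  x = 3: f_y(3, y) = -3*y**2 - 34*y - 128; no integer root y with |y| ≤ 4.
  x = 4: f_y(4, y) = -3*y**2 - 38*y - 162; no integer root y with |y| ≤ 4.
Only singular point on the grid: (-3, -2).
Classify: substitute x = -3 + u, y = -2 + v and expand: f = -u**3 - 2*u**2*v - 2*u*v**2 - v**3 + v**2.
No constant or linear terms (consistent with a singular point). Quadratic part: v**2. Cubic part: -u**3 - 2*u**2*v - 2*u*v**2 - v**3.
The quadratic part v**2 is a perfect square, so there is a single (double) tangent line v = 0, i.e. y = -2. Restricting the cubic part to that line (v = 0) leaves -u**3 ≠ 0, so f is not divisible by v and the branch is v² ≈ u**3 to lowest order — this is a cusp.
Classification: cusp.


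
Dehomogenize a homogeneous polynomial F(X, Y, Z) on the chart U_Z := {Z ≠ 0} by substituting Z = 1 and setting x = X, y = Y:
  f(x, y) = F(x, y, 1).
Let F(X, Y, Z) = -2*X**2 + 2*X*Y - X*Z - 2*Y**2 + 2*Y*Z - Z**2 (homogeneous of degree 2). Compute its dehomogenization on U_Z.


f(x, y) = -2*x**2 + 2*x*y - x - 2*y**2 + 2*y - 1

On U_Z we set Z = 1. Each monomial c·X^i·Y^j·Z^k in F becomes c·x^i·y^j·1^k = c·x^i·y^j.
Substituting Z = 1: F(X, Y, 1) = -2*x**2 + 2*x*y - x - 2*y**2 + 2*y - 1.
Note: deg(f) ≤ deg(F) = 2; strict inequality happens when F is divisible by Z (lost terms).


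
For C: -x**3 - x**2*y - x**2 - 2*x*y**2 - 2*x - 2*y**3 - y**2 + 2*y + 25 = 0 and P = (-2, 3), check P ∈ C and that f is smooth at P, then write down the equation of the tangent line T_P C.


Tangent line at P: -16*x - 38*y + 82 = 0.

Step 1: f(-2, 3) = 0, so P lies on C.
Step 2: partial derivatives
  f_x(x, y) = -3*x**2 - 2*x*y - 2*x - 2*y**2 - 2, f_y(x, y) = -x**2 - 4*x*y - 6*y**2 - 2*y + 2.
  f_x(P) = -16, f_y(P) = -38 (gradient nonzero, so P is smooth).
Step 3: tangent line at P: -16·(x − -2) + -38·(y − 3) = 0.
Expanding: -16*x - 38*y + 82 = 0.


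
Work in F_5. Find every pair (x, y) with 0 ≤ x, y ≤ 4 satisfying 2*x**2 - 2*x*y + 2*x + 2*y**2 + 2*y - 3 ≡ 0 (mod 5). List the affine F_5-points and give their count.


Affine F_5-points: {(4, 4)}; count = 1.

For each of the 25 pairs (x, y) ∈ F_5², evaluate f(x, y) mod 5. Record the zeros.
  x = 0: [0↦2, 1↦1, 2↦4, 3↦1, 4↦2]  zeros at y ∈ ∅
  x = 1: [0↦1, 1↦3, 2↦4, 3↦4, 4↦3]  zeros at y ∈ ∅
  x = 2: [0↦4, 1↦4, 2↦3, 3↦1, 4↦3]  zeros at y ∈ ∅
  x = 3: [0↦1, 1↦4, 2↦1, 3↦2, 4↦2]  zeros at y ∈ ∅
  x = 4: [0↦2, 1↦3, 2↦3, 3↦2, 4↦0]  zeros at y ∈ {4}
Collecting zeros: affine points = {(4, 4)}.
Total count |C(F_5)_aff| = 1.


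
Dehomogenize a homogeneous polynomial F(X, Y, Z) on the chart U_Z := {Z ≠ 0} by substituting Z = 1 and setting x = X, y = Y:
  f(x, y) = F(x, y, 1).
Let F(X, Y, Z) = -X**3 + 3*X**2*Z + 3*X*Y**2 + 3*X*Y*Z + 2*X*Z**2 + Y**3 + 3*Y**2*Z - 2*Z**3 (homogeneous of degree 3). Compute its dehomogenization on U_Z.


f(x, y) = -x**3 + 3*x**2 + 3*x*y**2 + 3*x*y + 2*x + y**3 + 3*y**2 - 2

On U_Z we set Z = 1. Each monomial c·X^i·Y^j·Z^k in F becomes c·x^i·y^j·1^k = c·x^i·y^j.
Substituting Z = 1: F(X, Y, 1) = -x**3 + 3*x**2 + 3*x*y**2 + 3*x*y + 2*x + y**3 + 3*y**2 - 2.
Note: deg(f) ≤ deg(F) = 3; strict inequality happens when F is divisible by Z (lost terms).


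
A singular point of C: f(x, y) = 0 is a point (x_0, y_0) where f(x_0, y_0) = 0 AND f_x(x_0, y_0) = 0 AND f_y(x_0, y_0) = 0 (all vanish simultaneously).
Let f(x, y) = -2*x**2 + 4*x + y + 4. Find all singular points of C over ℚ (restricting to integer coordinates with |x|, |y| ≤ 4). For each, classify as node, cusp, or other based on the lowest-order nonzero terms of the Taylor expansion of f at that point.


No singular points in the scanned grid; C is smooth there.

Compute partial derivatives:
  f_x = 4 - 4*x.
  f_y = 1.
f_y = 1 is a nonzero constant, so f_y never vanishes: no point (x, y) can satisfy f = f_x = f_y = 0. In particular no (x, y) ∈ {−4, ..., 4}² is singular; the curve is smooth.


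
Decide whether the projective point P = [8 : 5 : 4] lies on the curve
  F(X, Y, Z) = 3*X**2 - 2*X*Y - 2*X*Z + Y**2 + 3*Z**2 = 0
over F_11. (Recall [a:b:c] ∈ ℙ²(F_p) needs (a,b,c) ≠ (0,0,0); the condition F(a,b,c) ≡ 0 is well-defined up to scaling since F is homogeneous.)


F(8,5,4) ≡ 0 (mod 11); P is on the curve.

Evaluate F(8, 5, 4) term-by-term (mod 11).
  3*X**2 ↦ 3·64·1·1 = 192
  -2*X*Y ↦ -2·8·5·1 = -80
  -2*X*Z ↦ -2·8·1·4 = -64
  Y**2 ↦ 1·1·25·1 = 25
  3*Z**2 ↦ 3·1·1·16 = 48
Sum: F(8, 5, 4) = (192) + (-80) + (-64) + (25) + (48) = 121.
Reducing mod 11: 121 ≡ 0 (mod 11).
Since F(a, b, c) ≡ 0 (mod 11), P lies on the curve.


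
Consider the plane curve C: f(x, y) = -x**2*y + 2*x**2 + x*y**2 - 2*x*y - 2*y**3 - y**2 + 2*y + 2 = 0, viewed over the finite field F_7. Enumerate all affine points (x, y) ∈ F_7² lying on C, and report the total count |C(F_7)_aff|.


Affine F_7-points: {(0, 2), (1, 2), (1, 6), (2, 2), (2, 4), (2, 5), (3, 1), (3, 2), (3, 5), (4, 2), (5, 1), (5, 2), (5, 6), (6, 2)}; count = 14.

For each of the 49 pairs (x, y) ∈ F_7², evaluate f(x, y) mod 7. Record the zeros.
  x = 0: [0↦2, 1↦1, 2↦0, 3↦1, 4↦6, 5↦3, 6↦1]  zeros at y ∈ {2}
  x = 1: [0↦4, 1↦1, 2↦0, 3↦3, 4↦5, 5↦1, 6↦0]  zeros at y ∈ {2, 6}
  x = 2: [0↦3, 1↦3, 2↦0, 3↦3, 4↦0, 5↦0, 6↦5]  zeros at y ∈ {2, 4, 5}
  x = 3: [0↦6, 1↦0, 2↦0, 3↦1, 4↦5, 5↦0, 6↦2]  zeros at y ∈ {1, 2, 5}
  x = 4: [0↦6, 1↦6, 2↦0, 3↦4, 4↦6, 5↦1, 6↦5]  zeros at y ∈ {2}
  x = 5: [0↦3, 1↦0, 2↦0, 3↦5, 4↦3, 5↦3, 6↦0]  zeros at y ∈ {1, 2, 6}
  x = 6: [0↦4, 1↦3, 2↦0, 3↦4, 4↦3, 5↦6, 6↦1]  zeros at y ∈ {2}
Collecting zeros: affine points = {(0, 2), (1, 2), (1, 6), (2, 2), (2, 4), (2, 5), (3, 1), (3, 2), (3, 5), (4, 2), (5, 1), (5, 2), (5, 6), (6, 2)}.
Total count |C(F_7)_aff| = 14.


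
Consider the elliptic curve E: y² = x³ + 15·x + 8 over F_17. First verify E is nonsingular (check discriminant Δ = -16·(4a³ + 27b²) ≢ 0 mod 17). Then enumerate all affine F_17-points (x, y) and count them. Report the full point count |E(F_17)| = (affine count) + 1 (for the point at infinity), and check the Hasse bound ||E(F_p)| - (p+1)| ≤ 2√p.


Affine points = {(0, 5), (0, 12), (4, 8), (4, 9), (5, 2), (5, 15), (6, 5), (6, 12), (10, 6), (10, 11), (11, 5), (11, 12), (14, 2), (14, 15), (15, 2), (15, 15), (16, 3), (16, 14)}; affine count = 18; |E(F_17)| = 19.

Discriminant check: Δ ∝ 4a³ + 27b² = 4·15³ + 27·8² = 4·3375 + 27·64 ≡ 13 (mod 17). Nonzero ⇒ E is nonsingular.
For each x ∈ F_17, compute rhs = x³ + 15·x + 8 mod 17, then count y ∈ F_17 with y² ≡ rhs.
  x = 0: rhs = 8, matching y values: 5, 12 (2 points).
  x = 1: rhs = 7, matching y values: none (0 points).
  x = 2: rhs = 12, matching y values: none (0 points).
  x = 3: rhs = 12, matching y values: none (0 points).
  x = 4: rhs = 13, matching y values: 8, 9 (2 points).
  x = 5: rhs = 4, matching y values: 2, 15 (2 points).
  x = 6: rhs = 8, matching y values: 5, 12 (2 points).
  x = 7: rhs = 14, matching y values: none (0 points).
  x = 8: rhs = 11, matching y values: none (0 points).
  x = 9: rhs = 5, matching y values: none (0 points).
  x = 10: rhs = 2, matching y values: 6, 11 (2 points).
  x = 11: rhs = 8, matching y values: 5, 12 (2 points).
  x = 12: rhs = 12, matching y values: none (0 points).
  x = 13: rhs = 3, matching y values: none (0 points).
  x = 14: rhs = 4, matching y values: 2, 15 (2 points).
  x = 15: rhs = 4, matching y values: 2, 15 (2 points).
  x = 16: rhs = 9, matching y values: 3, 14 (2 points).
Total affine count: 18.
Full point count |E(F_17)| = 18 + 1 = 19.
Hasse bound: |19 − (17+1)| = |1| = 1 ≤ 2√17 ≈ 8.2462 ✓.


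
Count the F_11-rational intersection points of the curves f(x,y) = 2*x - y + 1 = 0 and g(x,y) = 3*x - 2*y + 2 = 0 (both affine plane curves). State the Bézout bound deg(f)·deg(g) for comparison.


Common zeros: {(0, 1)}; count = 1; Bézout bound = 1.

deg(f) = 1, deg(g) = 1, so Bézout bound = 1.
Scan x ∈ F_11. For each x, list the y ∈ F_11 with f(x, y) ≡ 0 and those with g(x, y) ≡ 0 (mod 11); the common zeros in that column are the intersection.
  x = 0: f ≡ 0 at y ∈ {1}; g ≡ 0 at y ∈ {1}; common: {1}.
  x = 1: f ≡ 0 at y ∈ {3}; g ≡ 0 at y ∈ {8}; common: ∅.
  x = 2: f ≡ 0 at y ∈ {5}; g ≡ 0 at y ∈ {4}; common: ∅.
  x = 3: f ≡ 0 at y ∈ {7}; g ≡ 0 at y ∈ {0}; common: ∅.
  x = 4: f ≡ 0 at y ∈ {9}; g ≡ 0 at y ∈ {7}; common: ∅.
  x = 5: f ≡ 0 at y ∈ {0}; g ≡ 0 at y ∈ {3}; common: ∅.
  x = 6: f ≡ 0 at y ∈ {2}; g ≡ 0 at y ∈ {10}; common: ∅.
  x = 7: f ≡ 0 at y ∈ {4}; g ≡ 0 at y ∈ {6}; common: ∅.
  x = 8: f ≡ 0 at y ∈ {6}; g ≡ 0 at y ∈ {2}; common: ∅.
  x = 9: f ≡ 0 at y ∈ {8}; g ≡ 0 at y ∈ {9}; common: ∅.
  x = 10: f ≡ 0 at y ∈ {10}; g ≡ 0 at y ∈ {5}; common: ∅.
Collecting: common zeros = {(0, 1)}, so the count is 1.
Comparison with the Bézout bound: 1 ≤ 1 = deg(f)·deg(g), as expected for curves with no common component (the bound is attained).


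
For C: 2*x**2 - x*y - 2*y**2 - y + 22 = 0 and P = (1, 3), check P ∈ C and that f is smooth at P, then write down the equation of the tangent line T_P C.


Tangent line at P: x - 14*y + 41 = 0.

Step 1: f(1, 3) = 0, so P lies on C.
Step 2: partial derivatives
  f_x(x, y) = 4*x - y, f_y(x, y) = -x - 4*y - 1.
  f_x(P) = 1, f_y(P) = -14 (gradient nonzero, so P is smooth).
Step 3: tangent line at P: 1·(x − 1) + -14·(y − 3) = 0.
Expanding: x - 14*y + 41 = 0.


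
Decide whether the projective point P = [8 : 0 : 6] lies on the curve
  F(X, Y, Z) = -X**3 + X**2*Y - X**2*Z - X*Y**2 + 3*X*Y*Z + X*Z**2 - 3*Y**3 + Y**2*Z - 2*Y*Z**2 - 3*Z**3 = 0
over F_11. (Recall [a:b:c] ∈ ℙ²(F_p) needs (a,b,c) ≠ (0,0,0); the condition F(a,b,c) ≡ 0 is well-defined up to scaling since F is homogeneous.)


F(8,0,6) ≡ 9 (mod 11); P is NOT on the curve.

Evaluate F(8, 0, 6) term-by-term (mod 11).
  -X**3 ↦ -1·512·1·1 = -512
  X**2*Y ↦ 1·64·0·1 = 0
  -X**2*Z ↦ -1·64·1·6 = -384
  -X*Y**2 ↦ -1·8·0·1 = 0
  3*X*Y*Z ↦ 3·8·0·6 = 0
  X*Z**2 ↦ 1·8·1·36 = 288
  -3*Y**3 ↦ -3·1·0·1 = 0
  Y**2*Z ↦ 1·1·0·6 = 0
  -2*Y*Z**2 ↦ -2·1·0·36 = 0
  -3*Z**3 ↦ -3·1·1·216 = -648
Sum: F(8, 0, 6) = (-512) + (0) + (-384) + (0) + (0) + (288) + (0) + (0) + (0) + (-648) = -1256.
Reducing mod 11: -1256 ≡ 9 (mod 11).
Since F(a, b, c) ≡ 9 ≠ 0 (mod 11), P does NOT lie on the curve.


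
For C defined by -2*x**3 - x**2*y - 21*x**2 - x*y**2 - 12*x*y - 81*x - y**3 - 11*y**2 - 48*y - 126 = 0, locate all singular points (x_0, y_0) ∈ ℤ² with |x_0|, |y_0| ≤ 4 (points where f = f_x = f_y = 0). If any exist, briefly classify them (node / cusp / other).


Singular points: {(-3, -3)}; classification: cusp.

Compute partial derivatives:
  f_x = -6*x**2 - 2*x*y - 42*x - y**2 - 12*y - 81.
  f_y = -x**2 - 2*x*y - 12*x - 3*y**2 - 22*y - 48.
Scan x_0 ∈ {−4, ..., 4}. For each x_0, f_y(x_0, y) is a polynomial in y; find its integer roots y ∈ {−4, ..., 4}, then test f_x and f at those candidates.
  x = -4: f_y(-4, y) = -3*y**2 - 14*y - 16; vanishes at y ∈ {-2}. (-4, -2): f_x = -5 ≠ 0.
  x = -3: f_y(-3, y) = -3*y**2 - 16*y - 21; vanishes at y ∈ {-3}. (-3, -3): f_x = 0, f = 0 — SINGULAR.
  x = -2: f_y(-2, y) = -3*y**2 - 18*y - 28; no integer root y with |y| ≤ 4.
  x = -1: f_y(-1, y) = -3*y**2 - 20*y - 37; no integer root y with |y| ≤ 4.
  x = 0: f_y(0, y) = -3*y**2 - 22*y - 48; no integer root y with |y| ≤ 4.
  x = 1: f_y(1, y) = -3*y**2 - 24*y - 61; no integer root y with |y| ≤ 4.
  x = 2: f_y(2, y) = -3*y**2 - 26*y - 76; no integer root y with |y| ≤ 4.
  x = 3: f_y(3, y) = -3*y**2 - 28*y - 93; no integer root y with |y| ≤ 4.
  x = 4: f_y(4, y) = -3*y**2 - 30*y - 112; no integer root y with |y| ≤ 4.
Only singular point on the grid: (-3, -3).
Classify: substitute x = -3 + u, y = -3 + v and expand: f = -2*u**3 - u**2*v - u*v**2 - v**3 + v**2.
No constant or linear terms (consistent with a singular point). Quadratic part: v**2. Cubic part: -2*u**3 - u**2*v - u*v**2 - v**3.
The quadratic part v**2 is a perfect square, so there is a single (double) tangent line v = 0, i.e. y = -3. Restricting the cubic part to that line (v = 0) leaves -2*u**3 ≠ 0, so f is not divisible by v and the branch is v² ≈ 2*u**3 to lowest order — this is a cusp.
Classification: cusp.


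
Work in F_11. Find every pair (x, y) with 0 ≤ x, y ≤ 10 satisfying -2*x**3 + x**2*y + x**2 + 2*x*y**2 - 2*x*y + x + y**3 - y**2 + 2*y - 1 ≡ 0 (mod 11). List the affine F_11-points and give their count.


Affine F_11-points: {(0, 4), (1, 5), (1, 8), (2, 0), (2, 9), (2, 10), (3, 3), (3, 4), (3, 10), (4, 3), (5, 2), (5, 4), (5, 7), (6, 3), (6, 9), (6, 10), (7, 6), (8, 9)}; count = 18.

For each of the 121 pairs (x, y) ∈ F_11², evaluate f(x, y) mod 11. Record the zeros.
  x = 0: [0↦10, 1↦1, 2↦7, 3↦1, 4↦0, 5↦10, 6↦4, 7↦10, 8↦1, 9↦5, 10↦6]  zeros at y ∈ {4}
  x = 1: [0↦10, 1↦2, 2↦2, 3↦5, 4↦6, 5↦0, 6↦4, 7↦2, 8↦0, 9↦4, 10↦9]  zeros at y ∈ {5, 8}
  x = 2: [0↦0, 1↦6, 2↦2, 3↦5, 4↦10, 5↦1, 6↦6, 7↦9, 8↦5, 9↦0, 10↦0]  zeros at y ∈ {0, 9, 10}
  x = 3: [0↦1, 1↦1, 2↦6, 3↦0, 4↦0, 5↦1, 6↦9, 7↦8, 8↦4, 9↦3, 10↦0]  zeros at y ∈ {3, 4, 10}
  x = 4: [0↦1, 1↦8, 2↦2, 3↦0, 4↦8, 5↦10, 6↦1, 7↦9, 8↦7, 9↦1, 10↦8]  zeros at y ∈ {3}
  x = 5: [0↦10, 1↦4, 2↦0, 3↦4, 4↦0, 5↦5, 6↦3, 7↦0, 8↦2, 9↦4, 10↦1]  zeros at y ∈ {2, 4, 7}
  x = 6: [0↦5, 1↦10, 2↦10, 3↦0, 4↦8, 5↦7, 6↦3, 7↦2, 8↦10, 9↦0, 10↦0]  zeros at y ∈ {3, 9, 10}
  x = 7: [0↦7, 1↦3, 2↦9, 3↦9, 4↦9, 5↦4, 6↦0, 7↦3, 8↦8, 9↦10, 10↦4]  zeros at y ∈ {6}
  x = 8: [0↦4, 1↦4, 2↦7, 3↦8, 4↦2, 5↦6, 6↦4, 7↦2, 8↦6, 9↦0, 10↦1]  zeros at y ∈ {9}
  x = 9: [0↦6, 1↦1, 2↦3, 3↦7, 4↦8, 5↦1, 6↦3, 7↦9, 8↦3, 9↦2, 10↦1]  zeros at y ∈ ∅
  x = 10: [0↦1, 1↦4, 2↦7, 3↦5, 4↦4, 5↦10, 6↦7, 7↦1, 8↦9, 9↦4, 10↦3]  zeros at y ∈ ∅
Collecting zeros: affine points = {(0, 4), (1, 5), (1, 8), (2, 0), (2, 9), (2, 10), (3, 3), (3, 4), (3, 10), (4, 3), (5, 2), (5, 4), (5, 7), (6, 3), (6, 9), (6, 10), (7, 6), (8, 9)}.
Total count |C(F_11)_aff| = 18.


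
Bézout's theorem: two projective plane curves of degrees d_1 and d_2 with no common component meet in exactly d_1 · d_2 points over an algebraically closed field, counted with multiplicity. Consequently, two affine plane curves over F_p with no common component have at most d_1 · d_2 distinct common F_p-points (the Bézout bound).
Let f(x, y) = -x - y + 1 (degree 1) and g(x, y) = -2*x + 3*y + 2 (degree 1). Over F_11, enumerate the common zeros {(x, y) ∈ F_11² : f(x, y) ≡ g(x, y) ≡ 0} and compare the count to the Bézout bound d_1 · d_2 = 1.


Common zeros: {(1, 0)}; count = 1; Bézout bound = 1.

deg(f) = 1, deg(g) = 1, so Bézout bound = 1.
Scan x ∈ F_11. For each x, list the y ∈ F_11 with f(x, y) ≡ 0 and those with g(x, y) ≡ 0 (mod 11); the common zeros in that column are the intersection.
  x = 0: f ≡ 0 at y ∈ {1}; g ≡ 0 at y ∈ {3}; common: ∅.
  x = 1: f ≡ 0 at y ∈ {0}; g ≡ 0 at y ∈ {0}; common: {0}.
  x = 2: f ≡ 0 at y ∈ {10}; g ≡ 0 at y ∈ {8}; common: ∅.
  x = 3: f ≡ 0 at y ∈ {9}; g ≡ 0 at y ∈ {5}; common: ∅.
  x = 4: f ≡ 0 at y ∈ {8}; g ≡ 0 at y ∈ {2}; common: ∅.
  x = 5: f ≡ 0 at y ∈ {7}; g ≡ 0 at y ∈ {10}; common: ∅.
  x = 6: f ≡ 0 at y ∈ {6}; g ≡ 0 at y ∈ {7}; common: ∅.
  x = 7: f ≡ 0 at y ∈ {5}; g ≡ 0 at y ∈ {4}; common: ∅.
  x = 8: f ≡ 0 at y ∈ {4}; g ≡ 0 at y ∈ {1}; common: ∅.
  x = 9: f ≡ 0 at y ∈ {3}; g ≡ 0 at y ∈ {9}; common: ∅.
  x = 10: f ≡ 0 at y ∈ {2}; g ≡ 0 at y ∈ {6}; common: ∅.
Collecting: common zeros = {(1, 0)}, so the count is 1.
Comparison with the Bézout bound: 1 ≤ 1 = deg(f)·deg(g), as expected for curves with no common component (the bound is attained).


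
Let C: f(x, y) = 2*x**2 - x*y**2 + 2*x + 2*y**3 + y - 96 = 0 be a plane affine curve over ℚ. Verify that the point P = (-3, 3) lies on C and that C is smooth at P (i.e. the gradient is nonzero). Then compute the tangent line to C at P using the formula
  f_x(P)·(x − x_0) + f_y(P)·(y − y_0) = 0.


Tangent line at P: -19*x + 73*y - 276 = 0.

Step 1: f(-3, 3) = 0, so P lies on C.
Step 2: partial derivatives
  f_x(x, y) = 4*x - y**2 + 2, f_y(x, y) = -2*x*y + 6*y**2 + 1.
  f_x(P) = -19, f_y(P) = 73 (gradient nonzero, so P is smooth).
Step 3: tangent line at P: -19·(x − -3) + 73·(y − 3) = 0.
Expanding: -19*x + 73*y - 276 = 0.


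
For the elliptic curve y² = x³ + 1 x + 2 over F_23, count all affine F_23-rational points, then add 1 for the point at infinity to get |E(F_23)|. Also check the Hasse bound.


Affine points = {(0, 5), (0, 18), (1, 2), (1, 21), (2, 9), (2, 14), (3, 3), (3, 20), (4, 1), (4, 22), (8, 4), (8, 19), (9, 2), (9, 21), (10, 0), (13, 2), (13, 21), (14, 0), (19, 7), (19, 16), (20, 8), (20, 15), (22, 0)}; affine count = 23; |E(F_23)| = 24.

Discriminant check: Δ ∝ 4a³ + 27b² = 4·1³ + 27·2² = 4·1 + 27·4 ≡ 20 (mod 23). Nonzero ⇒ E is nonsingular.
For each x ∈ F_23, compute rhs = x³ + 1·x + 2 mod 23, then count y ∈ F_23 with y² ≡ rhs.
  x = 0: rhs = 2, matching y values: 5, 18 (2 points).
  x = 1: rhs = 4, matching y values: 2, 21 (2 points).
  x = 2: rhs = 12, matching y values: 9, 14 (2 points).
  x = 3: rhs = 9, matching y values: 3, 20 (2 points).
  x = 4: rhs = 1, matching y values: 1, 22 (2 points).
  x = 5: rhs = 17, matching y values: none (0 points).
  x = 6: rhs = 17, matching y values: none (0 points).
  x = 7: rhs = 7, matching y values: none (0 points).
  x = 8: rhs = 16, matching y values: 4, 19 (2 points).
  x = 9: rhs = 4, matching y values: 2, 21 (2 points).
  x = 10: rhs = 0, matching y values: 0 (1 points).
  x = 11: rhs = 10, matching y values: none (0 points).
  x = 12: rhs = 17, matching y values: none (0 points).
  x = 13: rhs = 4, matching y values: 2, 21 (2 points).
  x = 14: rhs = 0, matching y values: 0 (1 points).
  x = 15: rhs = 11, matching y values: none (0 points).
  x = 16: rhs = 20, matching y values: none (0 points).
  x = 17: rhs = 10, matching y values: none (0 points).
  x = 18: rhs = 10, matching y values: none (0 points).
  x = 19: rhs = 3, matching y values: 7, 16 (2 points).
  x = 20: rhs = 18, matching y values: 8, 15 (2 points).
  x = 21: rhs = 15, matching y values: none (0 points).
  x = 22: rhs = 0, matching y values: 0 (1 points).
Total affine count: 23.
Full point count |E(F_23)| = 23 + 1 = 24.
Hasse bound: |24 − (23+1)| = |0| = 0 ≤ 2√23 ≈ 9.5917 ✓.


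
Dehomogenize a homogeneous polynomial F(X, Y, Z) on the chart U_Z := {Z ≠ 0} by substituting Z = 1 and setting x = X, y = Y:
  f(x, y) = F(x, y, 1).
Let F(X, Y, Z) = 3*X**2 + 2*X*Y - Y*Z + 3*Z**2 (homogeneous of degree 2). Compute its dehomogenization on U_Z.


f(x, y) = 3*x**2 + 2*x*y - y + 3

On U_Z we set Z = 1. Each monomial c·X^i·Y^j·Z^k in F becomes c·x^i·y^j·1^k = c·x^i·y^j.
Substituting Z = 1: F(X, Y, 1) = 3*x**2 + 2*x*y - y + 3.
Note: deg(f) ≤ deg(F) = 2; strict inequality happens when F is divisible by Z (lost terms).


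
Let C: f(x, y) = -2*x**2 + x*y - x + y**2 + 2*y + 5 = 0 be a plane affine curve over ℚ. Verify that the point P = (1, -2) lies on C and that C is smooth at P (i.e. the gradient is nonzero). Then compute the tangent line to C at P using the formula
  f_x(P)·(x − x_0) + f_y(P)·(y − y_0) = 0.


Tangent line at P: -7*x - y + 5 = 0.

Step 1: f(1, -2) = 0, so P lies on C.
Step 2: partial derivatives
  f_x(x, y) = -4*x + y - 1, f_y(x, y) = x + 2*y + 2.
  f_x(P) = -7, f_y(P) = -1 (gradient nonzero, so P is smooth).
Step 3: tangent line at P: -7·(x − 1) + -1·(y − -2) = 0.
Expanding: -7*x - y + 5 = 0.


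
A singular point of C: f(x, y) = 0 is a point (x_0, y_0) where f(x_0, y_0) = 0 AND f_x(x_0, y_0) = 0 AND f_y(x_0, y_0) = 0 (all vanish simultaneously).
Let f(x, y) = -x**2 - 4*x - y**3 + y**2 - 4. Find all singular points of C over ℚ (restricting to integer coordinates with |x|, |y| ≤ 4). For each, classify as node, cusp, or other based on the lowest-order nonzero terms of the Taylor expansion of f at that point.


Singular points: {(-2, 0)}; classification: node.

Compute partial derivatives:
  f_x = -2*x - 4.
  f_y = -3*y**2 + 2*y.
Scan x_0 ∈ {−4, ..., 4}. For each x_0, f_y(x_0, y) is a polynomial in y; find its integer roots y ∈ {−4, ..., 4}, then test f_x and f at those candidates.
  x = -4: f_y(-4, y) = -3*y**2 + 2*y; vanishes at y ∈ {0}. (-4, 0): f_x = 4 ≠ 0.
  x = -3: f_y(-3, y) = -3*y**2 + 2*y; vanishes at y ∈ {0}. (-3, 0): f_x = 2 ≠ 0.
  x = -2: f_y(-2, y) = -3*y**2 + 2*y; vanishes at y ∈ {0}. (-2, 0): f_x = 0, f = 0 — SINGULAR.
  x = -1: f_y(-1, y) = -3*y**2 + 2*y; vanishes at y ∈ {0}. (-1, 0): f_x = -2 ≠ 0.
  x = 0: f_y(0, y) = -3*y**2 + 2*y; vanishes at y ∈ {0}. (0, 0): f_x = -4 ≠ 0.
  x = 1: f_y(1, y) = -3*y**2 + 2*y; vanishes at y ∈ {0}. (1, 0): f_x = -6 ≠ 0.
  x = 2: f_y(2, y) = -3*y**2 + 2*y; vanishes at y ∈ {0}. (2, 0): f_x = -8 ≠ 0.
  x = 3: f_y(3, y) = -3*y**2 + 2*y; vanishes at y ∈ {0}. (3, 0): f_x = -10 ≠ 0.
  x = 4: f_y(4, y) = -3*y**2 + 2*y; vanishes at y ∈ {0}. (4, 0): f_x = -12 ≠ 0.
Only singular point on the grid: (-2, 0).
Classify: substitute x = -2 + u, y = 0 + v and expand: f = -u**2 - v**3 + v**2.
No constant or linear terms (consistent with a singular point). Quadratic part: -u**2 + v**2. Cubic part: -v**3.
The quadratic part v**2 - u**2 = (v − u)(v + u) splits into two distinct linear factors, so there are two distinct tangent lines y − 0 = ±(x − -2) — this is a node (ordinary double point).
Classification: node.


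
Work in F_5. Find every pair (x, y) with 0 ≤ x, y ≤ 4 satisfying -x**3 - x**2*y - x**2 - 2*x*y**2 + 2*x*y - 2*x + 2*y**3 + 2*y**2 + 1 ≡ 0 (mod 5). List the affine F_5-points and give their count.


Affine F_5-points: {(0, 1), (0, 2), (1, 1), (1, 2), (2, 0), (2, 1)}; count = 6.

For each of the 25 pairs (x, y) ∈ F_5², evaluate f(x, y) mod 5. Record the zeros.
  x = 0: [0↦1, 1↦0, 2↦0, 3↦3, 4↦1]  zeros at y ∈ {1, 2}
  x = 1: [0↦2, 1↦0, 2↦0, 3↦4, 4↦4]  zeros at y ∈ {1, 2}
  x = 2: [0↦0, 1↦0, 2↦3, 3↦1, 4↦1]  zeros at y ∈ {0, 1}
  x = 3: [0↦4, 1↦4, 2↦3, 3↦3, 4↦1]  zeros at y ∈ ∅
  x = 4: [0↦3, 1↦1, 2↦4, 3↦4, 4↦3]  zeros at y ∈ ∅
Collecting zeros: affine points = {(0, 1), (0, 2), (1, 1), (1, 2), (2, 0), (2, 1)}.
Total count |C(F_5)_aff| = 6.


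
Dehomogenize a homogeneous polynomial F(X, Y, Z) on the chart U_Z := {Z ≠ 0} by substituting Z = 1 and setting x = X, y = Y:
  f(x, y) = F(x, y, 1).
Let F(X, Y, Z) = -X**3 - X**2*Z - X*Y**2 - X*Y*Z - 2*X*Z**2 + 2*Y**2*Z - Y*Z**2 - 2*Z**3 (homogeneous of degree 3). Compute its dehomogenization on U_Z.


f(x, y) = -x**3 - x**2 - x*y**2 - x*y - 2*x + 2*y**2 - y - 2

On U_Z we set Z = 1. Each monomial c·X^i·Y^j·Z^k in F becomes c·x^i·y^j·1^k = c·x^i·y^j.
Substituting Z = 1: F(X, Y, 1) = -x**3 - x**2 - x*y**2 - x*y - 2*x + 2*y**2 - y - 2.
Note: deg(f) ≤ deg(F) = 3; strict inequality happens when F is divisible by Z (lost terms).


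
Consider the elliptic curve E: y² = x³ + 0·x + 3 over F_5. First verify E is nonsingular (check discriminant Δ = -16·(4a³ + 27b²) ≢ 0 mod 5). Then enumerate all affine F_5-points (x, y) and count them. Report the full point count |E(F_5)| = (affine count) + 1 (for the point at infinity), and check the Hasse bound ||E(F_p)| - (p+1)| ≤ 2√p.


Affine points = {(1, 2), (1, 3), (2, 1), (2, 4), (3, 0)}; affine count = 5; |E(F_5)| = 6.

Discriminant check: Δ ∝ 4a³ + 27b² = 4·0³ + 27·3² = 4·0 + 27·9 ≡ 3 (mod 5). Nonzero ⇒ E is nonsingular.
For each x ∈ F_5, compute rhs = x³ + 0·x + 3 mod 5, then count y ∈ F_5 with y² ≡ rhs.
  x = 0: rhs = 3, matching y values: none (0 points).
  x = 1: rhs = 4, matching y values: 2, 3 (2 points).
  x = 2: rhs = 1, matching y values: 1, 4 (2 points).
  x = 3: rhs = 0, matching y values: 0 (1 points).
  x = 4: rhs = 2, matching y values: none (0 points).
Total affine count: 5.
Full point count |E(F_5)| = 5 + 1 = 6.
Hasse bound: |6 − (5+1)| = |0| = 0 ≤ 2√5 ≈ 4.4721 ✓.


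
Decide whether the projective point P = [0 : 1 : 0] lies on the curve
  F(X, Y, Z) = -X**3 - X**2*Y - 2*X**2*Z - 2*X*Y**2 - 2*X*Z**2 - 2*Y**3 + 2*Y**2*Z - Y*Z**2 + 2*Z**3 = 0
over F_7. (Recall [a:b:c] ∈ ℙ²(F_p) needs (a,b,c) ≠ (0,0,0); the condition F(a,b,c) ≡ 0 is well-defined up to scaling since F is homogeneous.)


F(0,1,0) ≡ 5 (mod 7); P is NOT on the curve.

Evaluate F(0, 1, 0) term-by-term (mod 7).
  -X**3 ↦ -1·0·1·1 = 0
  -X**2*Y ↦ -1·0·1·1 = 0
  -2*X**2*Z ↦ -2·0·1·0 = 0
  -2*X*Y**2 ↦ -2·0·1·1 = 0
  -2*X*Z**2 ↦ -2·0·1·0 = 0
  -2*Y**3 ↦ -2·1·1·1 = -2
  2*Y**2*Z ↦ 2·1·1·0 = 0
  -Y*Z**2 ↦ -1·1·1·0 = 0
  2*Z**3 ↦ 2·1·1·0 = 0
Sum: F(0, 1, 0) = (0) + (0) + (0) + (0) + (0) + (-2) + (0) + (0) + (0) = -2.
Reducing mod 7: -2 ≡ 5 (mod 7).
Since F(a, b, c) ≡ 5 ≠ 0 (mod 7), P does NOT lie on the curve.


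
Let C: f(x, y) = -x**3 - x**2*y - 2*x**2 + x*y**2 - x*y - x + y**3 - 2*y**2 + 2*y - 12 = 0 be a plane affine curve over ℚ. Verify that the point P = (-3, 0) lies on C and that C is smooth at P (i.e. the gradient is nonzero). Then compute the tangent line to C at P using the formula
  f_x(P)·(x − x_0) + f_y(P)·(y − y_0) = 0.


Tangent line at P: -16*x - 4*y - 48 = 0.

Step 1: f(-3, 0) = 0, so P lies on C.
Step 2: partial derivatives
  f_x(x, y) = -3*x**2 - 2*x*y - 4*x + y**2 - y - 1, f_y(x, y) = -x**2 + 2*x*y - x + 3*y**2 - 4*y + 2.
  f_x(P) = -16, f_y(P) = -4 (gradient nonzero, so P is smooth).
Step 3: tangent line at P: -16·(x − -3) + -4·(y − 0) = 0.
Expanding: -16*x - 4*y - 48 = 0.


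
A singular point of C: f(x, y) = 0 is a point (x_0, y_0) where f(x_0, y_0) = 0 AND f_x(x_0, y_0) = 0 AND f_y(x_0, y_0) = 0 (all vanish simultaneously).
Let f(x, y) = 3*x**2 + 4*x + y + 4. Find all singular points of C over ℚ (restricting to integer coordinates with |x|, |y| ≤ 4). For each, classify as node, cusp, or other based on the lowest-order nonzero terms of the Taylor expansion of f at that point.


No singular points in the scanned grid; C is smooth there.

Compute partial derivatives:
  f_x = 6*x + 4.
  f_y = 1.
f_y = 1 is a nonzero constant, so f_y never vanishes: no point (x, y) can satisfy f = f_x = f_y = 0. In particular no (x, y) ∈ {−4, ..., 4}² is singular; the curve is smooth.


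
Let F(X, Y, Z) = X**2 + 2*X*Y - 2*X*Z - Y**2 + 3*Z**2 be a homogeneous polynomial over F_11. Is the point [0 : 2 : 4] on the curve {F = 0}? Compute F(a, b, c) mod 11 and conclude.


F(0,2,4) ≡ 0 (mod 11); P is on the curve.

Evaluate F(0, 2, 4) term-by-term (mod 11).
  X**2 ↦ 1·0·1·1 = 0
  2*X*Y ↦ 2·0·2·1 = 0
  -2*X*Z ↦ -2·0·1·4 = 0
  -Y**2 ↦ -1·1·4·1 = -4
  3*Z**2 ↦ 3·1·1·16 = 48
Sum: F(0, 2, 4) = (0) + (0) + (0) + (-4) + (48) = 44.
Reducing mod 11: 44 ≡ 0 (mod 11).
Since F(a, b, c) ≡ 0 (mod 11), P lies on the curve.


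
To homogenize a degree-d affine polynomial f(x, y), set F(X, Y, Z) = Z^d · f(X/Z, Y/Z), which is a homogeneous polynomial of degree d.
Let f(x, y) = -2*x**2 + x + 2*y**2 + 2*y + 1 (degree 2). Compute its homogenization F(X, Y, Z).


F(X, Y, Z) = -2*X**2 + X*Z + 2*Y**2 + 2*Y*Z + Z**2

deg(f) = 2.
Substitute x = X/Z, y = Y/Z into f, then multiply by Z^2.
  monomial -2·x^2·y^0 ↦ -2·X^2·Y^0·Z^0.
  monomial 1·x^1·y^0 ↦ 1·X^1·Y^0·Z^1.
  monomial 2·x^0·y^2 ↦ 2·X^0·Y^2·Z^0.
  monomial 2·x^0·y^1 ↦ 2·X^0·Y^1·Z^1.
  monomial 1·x^0·y^0 ↦ 1·X^0·Y^0·Z^2.
Collecting: F(X, Y, Z) = -2*X**2 + X*Z + 2*Y**2 + 2*Y*Z + Z**2.
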